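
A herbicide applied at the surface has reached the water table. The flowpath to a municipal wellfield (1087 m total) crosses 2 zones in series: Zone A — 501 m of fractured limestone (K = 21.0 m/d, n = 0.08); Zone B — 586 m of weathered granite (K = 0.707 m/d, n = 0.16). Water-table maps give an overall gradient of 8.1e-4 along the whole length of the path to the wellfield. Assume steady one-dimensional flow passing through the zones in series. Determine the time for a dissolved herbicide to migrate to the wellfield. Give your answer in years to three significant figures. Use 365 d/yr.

Steady 1-D flow in series ⇒ the Darcy flux q is identical in every zone and the zone head losses add (resistances L/K in series).
Σ(L/K) = 501/21.0 + 586/0.707 = 23.86 + 828.9 = 852.7 d
K_eq = L_total / Σ(L/K) = 1087 / 852.7 = 1.275 m/d
q = K_eq · i = 1.275 × 8.1e-4 = 0.001033 m/d (same in every zone)
Zone A: v = q/n = 0.001033/0.08 = 0.01291 m/d → t_A = 501/0.01291 = 38820 d
Zone B: v = q/n = 0.001033/0.16 = 0.006453 m/d → t_B = 586/0.006453 = 90800 d
Total t = 38820 + 90800 = 129600 d
   = 129600 / 365 = 355 yr

355 years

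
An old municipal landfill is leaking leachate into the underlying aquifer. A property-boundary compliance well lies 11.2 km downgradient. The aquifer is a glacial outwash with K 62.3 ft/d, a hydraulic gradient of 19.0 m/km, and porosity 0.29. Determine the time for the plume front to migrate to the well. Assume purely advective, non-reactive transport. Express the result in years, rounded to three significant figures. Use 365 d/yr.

K = 62.3 ft/d × 0.3048 = 18.99 m/d
Darcy flux q = K·i = 18.99 × 0.019 = 0.3608 m/d
v = Ki/n = 18.99·0.019/0.29 = 1.244 m/d
L = 11.2 km = 11200 m
t = L / v = 11200 / 1.244 = 9002 d
   = 9002 / 365 = 24.7 yr

24.7 years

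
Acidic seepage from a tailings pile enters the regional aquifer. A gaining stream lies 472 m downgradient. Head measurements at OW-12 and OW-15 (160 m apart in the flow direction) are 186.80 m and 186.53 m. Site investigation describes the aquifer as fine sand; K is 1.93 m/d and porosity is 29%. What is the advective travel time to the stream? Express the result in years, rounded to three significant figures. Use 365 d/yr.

115 years

Hydraulic gradient i = (186.80 − 186.53) / 160 = 0.27 / 160 = 0.001688
Specific discharge q = 1.93 × 0.001688 = 0.003257 m/d
v_s = q/n_e = 0.003257/0.29 = 0.01123 m/d
t = L / v = 472 / 0.01123 = 42030 d
   = 42030 / 365 = 115 yr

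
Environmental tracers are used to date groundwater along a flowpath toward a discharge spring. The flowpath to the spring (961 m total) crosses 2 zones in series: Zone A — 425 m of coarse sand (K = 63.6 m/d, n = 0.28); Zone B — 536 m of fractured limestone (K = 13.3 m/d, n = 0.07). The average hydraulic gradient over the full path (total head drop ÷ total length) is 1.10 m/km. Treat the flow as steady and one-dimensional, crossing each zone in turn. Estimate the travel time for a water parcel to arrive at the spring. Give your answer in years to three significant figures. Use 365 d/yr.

19.1 years

For zones in series the flux q is common to all zones; the equivalent conductivity is the harmonic (thickness-weighted) mean, K_eq = L_total / Σ(L_j/K_j).
Σ(L/K) = 425/63.6 + 536/13.3 = 6.682 + 40.30 = 46.98 d
K_eq = L_total / Σ(L/K) = 961 / 46.98 = 20.45 m/d
q = K_eq · i = 20.45 × 0.0011 = 0.02250 m/d (same in every zone)
Zone A: v = q/n = 0.02250/0.28 = 0.08036 m/d → t_A = 425/0.08036 = 5289 d
Zone B: v = q/n = 0.02250/0.07 = 0.3214 m/d → t_B = 536/0.3214 = 1668 d
Total t = 5289 + 1668 = 6957 d
   = 6957 / 365 = 19.1 yr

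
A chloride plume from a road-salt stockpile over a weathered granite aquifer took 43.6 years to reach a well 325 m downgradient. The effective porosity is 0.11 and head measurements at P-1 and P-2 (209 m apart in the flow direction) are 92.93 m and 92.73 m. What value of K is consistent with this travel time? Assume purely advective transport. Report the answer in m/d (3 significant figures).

2.35 m/d

Hydraulic gradient i = (92.93 − 92.73) / 209 = 0.20 / 209 = 9.569e-4
t = 43.6 years = 15910 d
v = L / t = 325 / 15910 = 0.02042 m/d
K = v · n / i = 0.02042 × 0.11 / 9.569e-4 = 2.35 m/d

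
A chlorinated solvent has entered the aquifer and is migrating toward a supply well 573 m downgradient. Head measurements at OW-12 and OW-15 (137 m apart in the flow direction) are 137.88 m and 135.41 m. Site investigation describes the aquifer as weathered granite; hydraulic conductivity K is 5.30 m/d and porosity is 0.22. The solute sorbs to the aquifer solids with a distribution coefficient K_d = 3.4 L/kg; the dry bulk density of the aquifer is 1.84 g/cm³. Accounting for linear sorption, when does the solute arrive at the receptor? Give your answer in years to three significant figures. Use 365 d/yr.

Hydraulic gradient i = (137.88 − 135.41) / 137 = 2.47 / 137 = 0.01803
Specific discharge q = 5.30 × 0.01803 = 0.09555 m/d
Average linear velocity = 0.09555 / 0.22 = 0.4343 m/d
Retardation R = 1 + ρ_b·K_d/n = 1 + 1.84×3.4/0.22 = 29.44
Contaminant velocity v_c = v/R = 0.4343/29.44 = 0.01476 m/d
t = L/v_c = 573/0.01476 = 38830 d
   = 38830/365 = 106 yr

106 years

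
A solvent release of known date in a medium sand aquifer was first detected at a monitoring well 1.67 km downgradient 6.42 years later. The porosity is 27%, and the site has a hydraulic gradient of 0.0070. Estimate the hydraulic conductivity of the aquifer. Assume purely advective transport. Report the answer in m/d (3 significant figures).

t = 6.42 years = 2343 d
L = 1.67 km = 1670 m
v = L / t = 1670 / 2343 = 0.7127 m/d
K = v · n / i = 0.7127 × 0.27 / 0.0070 = 27.5 m/d

27.5 m/d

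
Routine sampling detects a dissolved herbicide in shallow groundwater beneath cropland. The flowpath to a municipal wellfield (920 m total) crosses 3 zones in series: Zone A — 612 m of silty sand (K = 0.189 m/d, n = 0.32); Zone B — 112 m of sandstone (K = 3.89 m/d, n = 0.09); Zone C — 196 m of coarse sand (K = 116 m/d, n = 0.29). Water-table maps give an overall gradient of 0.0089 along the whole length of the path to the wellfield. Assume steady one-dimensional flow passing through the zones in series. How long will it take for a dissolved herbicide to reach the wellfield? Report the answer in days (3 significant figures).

105000 days

Continuity: the same q passes through each zone, so ΔH = q·Σ(L_j/K_j) — the zones act as resistances in series.
Σ(L/K) = 612/0.189 + 112/3.89 + 196/116 = 3238 + 28.79 + 1.690 = 3269 d
K_eq = L_total / Σ(L/K) = 920 / 3269 = 0.2815 m/d
q = K_eq · i = 0.2815 × 0.0089 = 0.002505 m/d (same in every zone)
Zone A: v = q/n = 0.002505/0.32 = 0.007828 m/d → t_A = 612/0.007828 = 78180 d
Zone B: v = q/n = 0.002505/0.09 = 0.02783 m/d → t_B = 112/0.02783 = 4024 d
Zone C: v = q/n = 0.002505/0.29 = 0.008638 m/d → t_C = 196/0.008638 = 22690 d
Total t = 78180 + 4024 + 22690 = 104900 d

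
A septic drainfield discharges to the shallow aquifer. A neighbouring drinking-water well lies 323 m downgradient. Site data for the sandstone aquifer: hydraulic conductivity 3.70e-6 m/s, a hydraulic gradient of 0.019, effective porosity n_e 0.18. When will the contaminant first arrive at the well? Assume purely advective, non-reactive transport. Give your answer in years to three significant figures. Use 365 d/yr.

K = 3.70e-6 m/s × 86400 s/d = 0.3197 m/d
q = Ki = 0.3197 × 0.019 = 0.006074 m/d
v_s = q/n_e = 0.006074/0.18 = 0.03374 m/d
t = L / v = 323 / 0.03374 = 9572 d
   = 9572 / 365 = 26.2 yr

26.2 years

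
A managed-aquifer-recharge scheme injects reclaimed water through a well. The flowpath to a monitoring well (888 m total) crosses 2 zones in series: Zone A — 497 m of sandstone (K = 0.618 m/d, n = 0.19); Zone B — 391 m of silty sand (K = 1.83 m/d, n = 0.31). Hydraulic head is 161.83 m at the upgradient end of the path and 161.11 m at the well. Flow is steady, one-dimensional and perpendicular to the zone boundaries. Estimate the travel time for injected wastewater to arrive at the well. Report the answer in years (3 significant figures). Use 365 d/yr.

Total head drop ΔH = 161.83 − 161.11 = 0.72 m
Continuity: the same q passes through each zone, so ΔH = q·Σ(L_j/K_j) — the zones act as resistances in series.
Σ(L/K) = 497/0.618 + 391/1.83 = 804.2 + 213.7 = 1018 d
q = ΔH / Σ(L/K) = 0.72 / 1018 = 7.074e-4 m/d (same in every zone)
Zone A: v = q/n = 7.074e-4/0.19 = 0.003723 m/d → t_A = 497/0.003723 = 133500 d
Zone B: v = q/n = 7.074e-4/0.31 = 0.002282 m/d → t_B = 391/0.002282 = 171400 d
Total t = 133500 + 171400 = 304900 d
   = 304900 / 365 = 835 yr

835 years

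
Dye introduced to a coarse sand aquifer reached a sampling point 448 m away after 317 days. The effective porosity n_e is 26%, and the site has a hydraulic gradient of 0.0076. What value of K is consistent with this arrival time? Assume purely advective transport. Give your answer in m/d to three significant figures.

48.3 m/d

v = L / t = 448 / 317 = 1.413 m/d
K = v · n / i = 1.413 × 0.26 / 0.0076 = 48.3 m/d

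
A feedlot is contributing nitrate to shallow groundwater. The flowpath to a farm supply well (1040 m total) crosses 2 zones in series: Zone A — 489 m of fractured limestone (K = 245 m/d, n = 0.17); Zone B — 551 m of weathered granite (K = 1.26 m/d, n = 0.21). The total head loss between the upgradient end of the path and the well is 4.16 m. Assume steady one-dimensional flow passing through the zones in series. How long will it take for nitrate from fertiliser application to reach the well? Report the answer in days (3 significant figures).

Steady 1-D flow in series ⇒ the Darcy flux q is identical in every zone and the zone head losses add (resistances L/K in series).
Σ(L/K) = 489/245 + 551/1.26 = 1.996 + 437.3 = 439.3 d
q = ΔH / Σ(L/K) = 4.16 / 439.3 = 0.009470 m/d (same in every zone)
Zone A: v = q/n = 0.009470/0.17 = 0.05570 m/d → t_A = 489/0.05570 = 8779 d
Zone B: v = q/n = 0.009470/0.21 = 0.04509 m/d → t_B = 551/0.04509 = 12220 d
Total t = 8779 + 12220 = 21000 d

21000 days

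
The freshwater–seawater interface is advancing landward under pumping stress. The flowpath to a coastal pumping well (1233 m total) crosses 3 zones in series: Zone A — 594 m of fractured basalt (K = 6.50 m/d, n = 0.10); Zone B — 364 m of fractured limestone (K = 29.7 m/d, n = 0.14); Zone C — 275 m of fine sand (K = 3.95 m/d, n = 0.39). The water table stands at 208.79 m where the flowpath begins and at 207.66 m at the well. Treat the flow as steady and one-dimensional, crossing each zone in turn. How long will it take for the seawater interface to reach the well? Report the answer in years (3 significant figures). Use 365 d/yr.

Total head drop ΔH = 208.79 − 207.66 = 1.13 m
Steady 1-D flow in series ⇒ the Darcy flux q is identical in every zone and the zone head losses add (resistances L/K in series).
Σ(L/K) = 594/6.50 + 364/29.7 + 275/3.95 = 91.38 + 12.26 + 69.62 = 173.3 d
q = ΔH / Σ(L/K) = 1.13 / 173.3 = 0.006522 m/d (same in every zone)
Zone A: v = q/n = 0.006522/0.10 = 0.06522 m/d → t_A = 594/0.06522 = 9108 d
Zone B: v = q/n = 0.006522/0.14 = 0.04659 m/d → t_B = 364/0.04659 = 7814 d
Zone C: v = q/n = 0.006522/0.39 = 0.01672 m/d → t_C = 275/0.01672 = 16440 d
Total t = 9108 + 7814 + 16440 = 33370 d
   = 33370 / 365 = 91.4 yr

91.4 years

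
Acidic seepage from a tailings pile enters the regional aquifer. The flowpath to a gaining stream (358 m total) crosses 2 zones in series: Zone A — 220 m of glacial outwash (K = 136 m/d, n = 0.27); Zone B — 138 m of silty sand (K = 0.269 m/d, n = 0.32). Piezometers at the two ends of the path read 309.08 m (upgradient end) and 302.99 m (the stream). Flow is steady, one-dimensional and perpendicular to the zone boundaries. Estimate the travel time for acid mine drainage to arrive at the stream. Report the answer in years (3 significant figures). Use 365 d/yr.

24.0 years

Total head drop ΔH = 309.08 − 302.99 = 6.09 m
Steady 1-D flow in series ⇒ the Darcy flux q is identical in every zone and the zone head losses add (resistances L/K in series).
Σ(L/K) = 220/136 + 138/0.269 = 1.618 + 513.0 = 514.6 d
q = ΔH / Σ(L/K) = 6.09 / 514.6 = 0.01183 m/d (same in every zone)
Zone A: v = q/n = 0.01183/0.27 = 0.04383 m/d → t_A = 220/0.04383 = 5020 d
Zone B: v = q/n = 0.01183/0.32 = 0.03698 m/d → t_B = 138/0.03698 = 3732 d
Total t = 5020 + 3732 = 8751 d
   = 8751 / 365 = 24.0 yr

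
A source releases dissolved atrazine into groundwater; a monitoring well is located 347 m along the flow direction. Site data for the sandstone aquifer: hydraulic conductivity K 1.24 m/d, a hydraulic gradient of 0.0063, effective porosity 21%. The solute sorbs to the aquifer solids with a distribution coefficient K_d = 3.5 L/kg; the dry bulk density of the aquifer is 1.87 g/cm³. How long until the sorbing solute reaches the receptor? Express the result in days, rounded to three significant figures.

Darcy flux q = K·i = 1.24 × 0.0063 = 0.007812 m/d
Seepage velocity v = q / n = 0.007812 / 0.21 = 0.03720 m/d
Retardation R = 1 + ρ_b·K_d/n = 1 + 1.87×3.5/0.21 = 32.17
Contaminant velocity v_c = v/R = 0.03720/32.17 = 0.001156 m/d
t = L/v_c = 347/0.001156 = 300000 d

300000 days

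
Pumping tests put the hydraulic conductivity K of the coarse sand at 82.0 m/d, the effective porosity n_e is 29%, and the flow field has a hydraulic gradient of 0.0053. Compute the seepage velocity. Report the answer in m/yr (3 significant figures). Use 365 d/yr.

547 m/yr

Darcy flux q = K·i = 82.0 × 0.0053 = 0.4346 m/d
v_s = q/n_e = 0.4346/0.29 = 1.499 m/d
   = 1.499 × 365 = 547 m/yr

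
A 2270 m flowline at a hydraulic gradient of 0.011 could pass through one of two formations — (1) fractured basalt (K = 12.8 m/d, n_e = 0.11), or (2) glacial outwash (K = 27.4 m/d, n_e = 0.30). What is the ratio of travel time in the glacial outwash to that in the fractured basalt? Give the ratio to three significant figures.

Unit 1 (fractured basalt): v = 12.8×0.011/0.11 = 1.280 m/d, t = 2270/1.280 = 1773 d
Unit 2 (glacial outwash): v = 27.4×0.011/0.30 = 1.005 m/d, t = 2270/1.005 = 2259 d
t(glacial outwash) / t(fractured basalt) = 2259/1773 = 1.27

1.27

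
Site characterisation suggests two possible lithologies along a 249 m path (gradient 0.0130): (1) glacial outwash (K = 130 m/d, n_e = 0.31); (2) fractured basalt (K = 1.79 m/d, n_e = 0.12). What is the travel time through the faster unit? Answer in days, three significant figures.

Unit 1 (glacial outwash): v = 130×0.013/0.31 = 5.452 m/d, t = 249/5.452 = 45.67 d
Unit 2 (fractured basalt): v = 1.79×0.013/0.12 = 0.1939 m/d, t = 249/0.1939 = 1284 d
Faster unit: t = 45.7 d

45.7 days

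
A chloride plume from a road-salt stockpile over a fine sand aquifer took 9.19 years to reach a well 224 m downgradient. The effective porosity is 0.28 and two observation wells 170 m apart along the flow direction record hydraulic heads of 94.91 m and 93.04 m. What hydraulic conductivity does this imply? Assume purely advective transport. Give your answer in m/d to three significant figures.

Hydraulic gradient i = (94.91 − 93.04) / 170 = 1.87 / 170 = 0.01100
t = 9.19 years = 3354 d
v = L / t = 224 / 3354 = 0.06678 m/d
K = v · n / i = 0.06678 × 0.28 / 0.01100 = 1.70 m/d

1.70 m/d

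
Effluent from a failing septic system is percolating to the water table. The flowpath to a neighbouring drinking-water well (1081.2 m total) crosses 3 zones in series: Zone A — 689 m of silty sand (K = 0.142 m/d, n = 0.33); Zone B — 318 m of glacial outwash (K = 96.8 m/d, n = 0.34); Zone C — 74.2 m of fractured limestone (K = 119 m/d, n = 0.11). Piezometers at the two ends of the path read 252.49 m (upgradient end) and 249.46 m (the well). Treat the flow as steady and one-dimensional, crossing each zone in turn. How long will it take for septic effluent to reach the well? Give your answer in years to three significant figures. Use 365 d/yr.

1510 years

Total head drop ΔH = 252.49 − 249.46 = 3.03 m
Steady 1-D flow in series ⇒ the Darcy flux q is identical in every zone and the zone head losses add (resistances L/K in series).
Σ(L/K) = 689/0.142 + 318/96.8 + 74.2/119 = 4852 + 3.285 + 0.6235 = 4856 d
q = ΔH / Σ(L/K) = 3.03 / 4856 = 6.240e-4 m/d (same in every zone)
Zone A: v = q/n = 6.240e-4/0.33 = 0.001891 m/d → t_A = 689/0.001891 = 364400 d
Zone B: v = q/n = 6.240e-4/0.34 = 0.001835 m/d → t_B = 318/0.001835 = 173300 d
Zone C: v = q/n = 6.240e-4/0.11 = 0.005672 m/d → t_C = 74.2/0.005672 = 13080 d
Total t = 364400 + 173300 + 13080 = 550800 d
   = 550800 / 365 = 1510 yr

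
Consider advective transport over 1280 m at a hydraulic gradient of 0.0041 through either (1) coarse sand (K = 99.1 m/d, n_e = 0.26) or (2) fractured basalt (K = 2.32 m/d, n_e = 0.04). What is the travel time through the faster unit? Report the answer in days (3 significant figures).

Unit 1 (coarse sand): v = 99.1×0.0041/0.26 = 1.563 m/d, t = 1280/1.563 = 819.1 d
Unit 2 (fractured basalt): v = 2.32×0.0041/0.04 = 0.2378 m/d, t = 1280/0.2378 = 5383 d
Faster unit: t = 819 d

819 days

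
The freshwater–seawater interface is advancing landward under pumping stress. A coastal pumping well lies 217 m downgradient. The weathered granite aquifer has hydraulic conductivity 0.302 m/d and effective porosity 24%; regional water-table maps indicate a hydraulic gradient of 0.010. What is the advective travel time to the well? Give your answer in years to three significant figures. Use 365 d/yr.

Darcy flux q = K·i = 0.302 × 0.010 = 0.003020 m/d
v_s = q/n_e = 0.003020/0.24 = 0.01258 m/d
t = L / v = 217 / 0.01258 = 17250 d
   = 17250 / 365 = 47.2 yr

47.2 years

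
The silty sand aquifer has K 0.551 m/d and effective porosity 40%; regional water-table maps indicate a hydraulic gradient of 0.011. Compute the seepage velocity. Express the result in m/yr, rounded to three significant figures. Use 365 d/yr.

5.53 m/yr

Specific discharge q = 0.551 × 0.011 = 0.006061 m/d
Seepage velocity v = q / n = 0.006061 / 0.40 = 0.01515 m/d
   = 0.01515 × 365 = 5.53 m/yr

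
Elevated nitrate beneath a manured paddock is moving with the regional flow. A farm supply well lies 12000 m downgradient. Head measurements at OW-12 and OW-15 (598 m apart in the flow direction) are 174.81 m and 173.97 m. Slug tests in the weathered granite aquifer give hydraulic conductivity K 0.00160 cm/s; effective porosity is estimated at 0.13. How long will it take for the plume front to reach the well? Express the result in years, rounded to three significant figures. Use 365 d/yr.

2200 years

Hydraulic gradient i = (174.81 − 173.97) / 598 = 0.84 / 598 = 0.001405
K = 0.00160 cm/s × 864 = 1.382 m/d
Specific discharge q = 1.382 × 0.001405 = 0.001942 m/d
Seepage velocity v = q / n = 0.001942 / 0.13 = 0.01494 m/d
t = L / v = 12000 / 0.01494 = 803400 d
   = 803400 / 365 = 2200 yr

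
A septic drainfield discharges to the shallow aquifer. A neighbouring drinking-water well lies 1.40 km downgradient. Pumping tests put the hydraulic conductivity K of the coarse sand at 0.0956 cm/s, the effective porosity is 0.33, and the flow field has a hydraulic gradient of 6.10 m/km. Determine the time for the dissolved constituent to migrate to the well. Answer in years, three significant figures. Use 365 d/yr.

K = 0.0956 cm/s × 864 = 82.60 m/d
q = Ki = 82.60 × 0.0061 = 0.5039 m/d
Average linear velocity = 0.5039 / 0.33 = 1.527 m/d
L = 1.40 km = 1400 m
t = L / v = 1400 / 1.527 = 916.9 d
   = 916.9 / 365 = 2.51 yr

2.51 years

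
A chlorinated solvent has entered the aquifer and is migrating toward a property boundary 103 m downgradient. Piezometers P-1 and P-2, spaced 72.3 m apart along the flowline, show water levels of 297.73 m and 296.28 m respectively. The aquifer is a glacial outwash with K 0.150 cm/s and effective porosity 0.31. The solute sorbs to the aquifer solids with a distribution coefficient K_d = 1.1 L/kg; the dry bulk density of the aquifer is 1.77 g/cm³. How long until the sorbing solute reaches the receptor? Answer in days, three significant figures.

89.4 days

Hydraulic gradient i = (297.73 − 296.28) / 72.3 = 1.45 / 72.3 = 0.02006
K = 0.150 cm/s × 864 = 129.6 m/d
Darcy flux q = K·i = 129.6 × 0.02006 = 2.599 m/d
v_s = q/n_e = 2.599/0.31 = 8.384 m/d
Retardation R = 1 + ρ_b·K_d/n = 1 + 1.77×1.1/0.31 = 7.281
Contaminant velocity v_c = v/R = 8.384/7.281 = 1.152 m/d
t = L/v_c = 103/1.152 = 89.44 d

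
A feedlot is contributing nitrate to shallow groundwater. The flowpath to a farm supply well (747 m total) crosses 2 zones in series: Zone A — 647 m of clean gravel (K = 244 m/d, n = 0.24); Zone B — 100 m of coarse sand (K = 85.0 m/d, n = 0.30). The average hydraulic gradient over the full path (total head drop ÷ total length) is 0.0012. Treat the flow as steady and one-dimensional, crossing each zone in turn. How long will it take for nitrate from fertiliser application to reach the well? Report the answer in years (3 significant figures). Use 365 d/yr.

Steady 1-D flow in series ⇒ the Darcy flux q is identical in every zone and the zone head losses add (resistances L/K in series).
Σ(L/K) = 647/244 + 100/85.0 = 2.652 + 1.176 = 3.828 d
K_eq = L_total / Σ(L/K) = 747 / 3.828 = 195.1 m/d
q = K_eq · i = 195.1 × 0.0012 = 0.2342 m/d (same in every zone)
Zone A: v = q/n = 0.2342/0.24 = 0.9757 m/d → t_A = 647/0.9757 = 663.1 d
Zone B: v = q/n = 0.2342/0.30 = 0.7805 m/d → t_B = 100/0.7805 = 128.1 d
Total t = 663.1 + 128.1 = 791.2 d
   = 791.2 / 365 = 2.17 yr

2.17 years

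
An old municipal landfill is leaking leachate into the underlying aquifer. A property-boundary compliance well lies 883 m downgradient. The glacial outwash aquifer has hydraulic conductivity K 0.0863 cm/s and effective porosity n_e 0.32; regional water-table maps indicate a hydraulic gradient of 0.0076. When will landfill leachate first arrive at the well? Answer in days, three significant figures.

499 days

K = 0.0863 cm/s × 864 = 74.56 m/d
Specific discharge q = 74.56 × 0.0076 = 0.5667 m/d
v_s = q/n_e = 0.5667/0.32 = 1.771 m/d
t = L / v = 883 / 1.771 = 498.6 d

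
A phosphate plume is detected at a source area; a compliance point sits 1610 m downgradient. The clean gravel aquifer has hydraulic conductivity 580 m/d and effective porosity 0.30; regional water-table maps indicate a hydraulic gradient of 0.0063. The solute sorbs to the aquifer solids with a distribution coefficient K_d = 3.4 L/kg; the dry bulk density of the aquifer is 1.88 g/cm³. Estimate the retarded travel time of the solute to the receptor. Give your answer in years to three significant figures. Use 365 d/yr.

8.08 years

Darcy flux q = K·i = 580 × 0.0063 = 3.654 m/d
v_s = q/n_e = 3.654/0.30 = 12.18 m/d
Retardation R = 1 + ρ_b·K_d/n = 1 + 1.88×3.4/0.30 = 22.31
Contaminant velocity v_c = v/R = 12.18/22.31 = 0.5460 m/d
t = L/v_c = 1610/0.5460 = 2949 d
   = 2949/365 = 8.08 yr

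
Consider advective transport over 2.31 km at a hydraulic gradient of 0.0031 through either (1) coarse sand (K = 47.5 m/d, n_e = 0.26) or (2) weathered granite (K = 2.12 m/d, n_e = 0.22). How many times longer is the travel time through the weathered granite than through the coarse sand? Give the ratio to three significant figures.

Unit 1 (coarse sand): v = 47.5×0.0031/0.26 = 0.5663 m/d, t = 2310/0.5663 = 4079 d
Unit 2 (weathered granite): v = 2.12×0.0031/0.22 = 0.02987 m/d, t = 2310/0.02987 = 77330 d
t(weathered granite) / t(coarse sand) = 77330/4079 = 19.0

19.0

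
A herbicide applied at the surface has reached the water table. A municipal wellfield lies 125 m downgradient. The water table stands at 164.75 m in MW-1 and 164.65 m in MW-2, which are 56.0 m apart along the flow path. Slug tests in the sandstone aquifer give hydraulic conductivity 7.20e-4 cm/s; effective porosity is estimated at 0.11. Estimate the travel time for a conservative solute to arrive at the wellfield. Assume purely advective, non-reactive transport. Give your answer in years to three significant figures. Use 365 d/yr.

33.9 years

Hydraulic gradient i = (164.75 − 164.65) / 56.0 = 0.10 / 56.0 = 0.001786
K = 7.20e-4 cm/s × 864 = 0.6221 m/d
q = Ki = 0.6221 × 0.001786 = 0.001111 m/d
v = Ki/n = 0.6221·0.001786/0.11 = 0.01010 m/d
t = L / v = 125 / 0.01010 = 12380 d
   = 12380 / 365 = 33.9 yr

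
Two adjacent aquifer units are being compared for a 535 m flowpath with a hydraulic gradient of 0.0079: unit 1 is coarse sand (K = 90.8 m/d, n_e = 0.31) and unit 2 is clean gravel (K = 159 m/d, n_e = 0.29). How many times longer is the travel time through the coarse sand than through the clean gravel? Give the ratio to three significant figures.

Unit 1 (coarse sand): v = 90.8×0.0079/0.31 = 2.314 m/d, t = 535/2.314 = 231.2 d
Unit 2 (clean gravel): v = 159×0.0079/0.29 = 4.331 m/d, t = 535/4.331 = 123.5 d
t(coarse sand) / t(clean gravel) = 231.2/123.5 = 1.87

1.87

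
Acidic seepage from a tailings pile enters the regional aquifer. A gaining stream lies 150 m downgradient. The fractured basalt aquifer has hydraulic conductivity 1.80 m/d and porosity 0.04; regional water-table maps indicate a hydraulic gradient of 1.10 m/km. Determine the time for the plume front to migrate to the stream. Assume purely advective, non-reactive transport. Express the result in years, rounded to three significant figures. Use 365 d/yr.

8.30 years

q = Ki = 1.80 × 0.0011 = 0.001980 m/d
Average linear velocity = 0.001980 / 0.04 = 0.04950 m/d
t = L / v = 150 / 0.04950 = 3030 d
   = 3030 / 365 = 8.30 yr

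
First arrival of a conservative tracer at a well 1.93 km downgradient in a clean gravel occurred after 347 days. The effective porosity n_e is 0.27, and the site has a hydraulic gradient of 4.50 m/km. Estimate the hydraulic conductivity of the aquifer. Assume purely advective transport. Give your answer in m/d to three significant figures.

334 m/d

L = 1.93 km = 1930 m
v = L / t = 1930 / 347 = 5.562 m/d
K = v · n / i = 5.562 × 0.27 / 0.0045 = 334 m/d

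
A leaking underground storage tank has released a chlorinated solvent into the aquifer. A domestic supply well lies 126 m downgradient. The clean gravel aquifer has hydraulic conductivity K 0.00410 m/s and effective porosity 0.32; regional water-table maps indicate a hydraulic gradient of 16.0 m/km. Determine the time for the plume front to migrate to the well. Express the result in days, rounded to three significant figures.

K = 0.00410 m/s × 86400 s/d = 354.2 m/d
Specific discharge q = 354.2 × 0.016 = 5.668 m/d
Average linear velocity = 5.668 / 0.32 = 17.71 m/d
t = L / v = 126 / 17.71 = 7.114 d

7.11 days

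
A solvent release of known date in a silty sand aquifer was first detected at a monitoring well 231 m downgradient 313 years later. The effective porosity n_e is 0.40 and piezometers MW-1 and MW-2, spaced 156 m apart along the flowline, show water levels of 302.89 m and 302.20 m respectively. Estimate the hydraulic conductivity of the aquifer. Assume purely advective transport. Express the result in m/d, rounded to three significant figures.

Hydraulic gradient i = (302.89 − 302.20) / 156 = 0.69 / 156 = 0.004423
t = 313 years = 114200 d
v = L / t = 231 / 114200 = 0.002022 m/d
K = v · n / i = 0.002022 × 0.40 / 0.004423 = 0.183 m/d

0.183 m/d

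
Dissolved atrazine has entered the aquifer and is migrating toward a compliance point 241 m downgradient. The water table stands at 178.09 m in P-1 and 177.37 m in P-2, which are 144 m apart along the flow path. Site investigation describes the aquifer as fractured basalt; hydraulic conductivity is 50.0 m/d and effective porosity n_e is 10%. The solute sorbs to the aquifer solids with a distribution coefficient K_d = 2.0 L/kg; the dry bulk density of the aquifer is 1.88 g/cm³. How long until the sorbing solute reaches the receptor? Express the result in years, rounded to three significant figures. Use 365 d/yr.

Hydraulic gradient i = (178.09 − 177.37) / 144 = 0.72 / 144 = 0.005000
Darcy flux q = K·i = 50.0 × 0.005000 = 0.2500 m/d
Average linear velocity = 0.2500 / 0.10 = 2.500 m/d
Retardation R = 1 + ρ_b·K_d/n = 1 + 1.88×2.0/0.10 = 38.60
Contaminant velocity v_c = v/R = 2.500/38.60 = 0.06477 m/d
t = L/v_c = 241/0.06477 = 3721 d
   = 3721/365 = 10.2 yr

10.2 years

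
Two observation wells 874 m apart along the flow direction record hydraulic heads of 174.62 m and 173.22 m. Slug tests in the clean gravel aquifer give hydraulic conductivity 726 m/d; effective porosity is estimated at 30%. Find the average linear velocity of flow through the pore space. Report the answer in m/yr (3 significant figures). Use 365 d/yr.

1410 m/yr

Hydraulic gradient i = (174.62 − 173.22) / 874 = 1.40 / 874 = 0.001602
q = Ki = 726 × 0.001602 = 1.163 m/d
Seepage velocity v = q / n = 1.163 / 0.30 = 3.876 m/d
   = 3.876 × 365 = 1410 m/yr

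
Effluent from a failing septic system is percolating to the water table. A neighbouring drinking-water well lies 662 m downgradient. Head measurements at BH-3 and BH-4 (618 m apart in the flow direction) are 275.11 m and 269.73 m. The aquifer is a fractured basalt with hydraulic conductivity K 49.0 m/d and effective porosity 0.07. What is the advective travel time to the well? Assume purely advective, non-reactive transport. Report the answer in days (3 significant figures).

109 days

Hydraulic gradient i = (275.11 − 269.73) / 618 = 5.38 / 618 = 0.008706
Darcy flux q = K·i = 49.0 × 0.008706 = 0.4266 m/d
Seepage velocity v = q / n = 0.4266 / 0.07 = 6.094 m/d
t = L / v = 662 / 6.094 = 108.6 d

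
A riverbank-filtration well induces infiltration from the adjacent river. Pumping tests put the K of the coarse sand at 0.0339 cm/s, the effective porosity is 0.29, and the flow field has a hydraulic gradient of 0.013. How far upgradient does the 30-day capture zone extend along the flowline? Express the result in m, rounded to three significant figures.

K = 0.0339 cm/s × 864 = 29.29 m/d
q = Ki = 29.29 × 0.013 = 0.3808 m/d
Average linear velocity = 0.3808 / 0.29 = 1.313 m/d
L = v × T = 1.313 × 30 = 39.39 m

39.4 m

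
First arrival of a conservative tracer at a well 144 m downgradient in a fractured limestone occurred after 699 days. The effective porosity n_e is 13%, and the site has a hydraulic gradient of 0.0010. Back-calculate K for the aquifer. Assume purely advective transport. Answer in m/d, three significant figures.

26.8 m/d

v = L / t = 144 / 699 = 0.2060 m/d
K = v · n / i = 0.2060 × 0.13 / 0.0010 = 26.8 m/d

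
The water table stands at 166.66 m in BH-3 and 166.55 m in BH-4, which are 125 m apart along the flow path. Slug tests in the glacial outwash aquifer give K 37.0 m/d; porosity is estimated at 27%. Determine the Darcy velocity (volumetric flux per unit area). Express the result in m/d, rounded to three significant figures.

Hydraulic gradient i = (166.66 − 166.55) / 125 = 0.11 / 125 = 8.800e-4
Darcy flux q = K·i = 37.0 × 8.800e-4 = 0.03256 m/d

0.0326 m/d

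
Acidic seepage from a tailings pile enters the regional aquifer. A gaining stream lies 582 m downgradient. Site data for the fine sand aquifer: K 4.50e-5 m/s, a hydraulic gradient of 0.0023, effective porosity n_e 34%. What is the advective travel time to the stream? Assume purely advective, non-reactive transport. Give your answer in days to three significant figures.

22100 days

K = 4.50e-5 m/s × 86400 s/d = 3.888 m/d
Specific discharge q = 3.888 × 0.0023 = 0.008942 m/d
v = Ki/n = 3.888·0.0023/0.34 = 0.02630 m/d
t = L / v = 582 / 0.02630 = 22130 d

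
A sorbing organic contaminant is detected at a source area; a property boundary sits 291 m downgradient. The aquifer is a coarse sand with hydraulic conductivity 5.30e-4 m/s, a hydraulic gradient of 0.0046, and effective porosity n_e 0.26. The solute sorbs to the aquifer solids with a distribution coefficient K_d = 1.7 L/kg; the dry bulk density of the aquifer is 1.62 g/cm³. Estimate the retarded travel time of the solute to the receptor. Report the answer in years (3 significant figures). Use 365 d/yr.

11.4 years

K = 5.30e-4 m/s × 86400 s/d = 45.79 m/d
Specific discharge q = 45.79 × 0.0046 = 0.2106 m/d
v = Ki/n = 45.79·0.0046/0.26 = 0.8102 m/d
Retardation R = 1 + ρ_b·K_d/n = 1 + 1.62×1.7/0.26 = 11.59
Contaminant velocity v_c = v/R = 0.8102/11.59 = 0.06989 m/d
t = L/v_c = 291/0.06989 = 4164 d
   = 4164/365 = 11.4 yr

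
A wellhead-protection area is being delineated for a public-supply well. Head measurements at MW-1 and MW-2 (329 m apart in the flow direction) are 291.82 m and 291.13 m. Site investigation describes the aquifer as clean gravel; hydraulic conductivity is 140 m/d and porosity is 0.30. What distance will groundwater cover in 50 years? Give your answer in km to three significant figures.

17.9 km

Hydraulic gradient i = (291.82 − 291.13) / 329 = 0.69 / 329 = 0.002097
q = Ki = 140 × 0.002097 = 0.2936 m/d
v = Ki/n = 140·0.002097/0.30 = 0.9787 m/d
T = 50 yr × 365 = 18250 d
L = v × T = 0.9787 × 18250 = 17860 m
   = 17.9 km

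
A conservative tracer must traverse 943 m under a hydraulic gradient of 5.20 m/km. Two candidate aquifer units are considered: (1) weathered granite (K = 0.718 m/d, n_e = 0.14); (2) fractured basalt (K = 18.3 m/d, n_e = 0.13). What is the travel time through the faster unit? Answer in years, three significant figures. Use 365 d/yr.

Unit 1 (weathered granite): v = 0.718×0.0052/0.14 = 0.02667 m/d, t = 943/0.02667 = 35360 d
Unit 2 (fractured basalt): v = 18.3×0.0052/0.13 = 0.7320 m/d, t = 943/0.7320 = 1288 d
Faster: 1288 d / 365 = 3.53 yr

3.53 years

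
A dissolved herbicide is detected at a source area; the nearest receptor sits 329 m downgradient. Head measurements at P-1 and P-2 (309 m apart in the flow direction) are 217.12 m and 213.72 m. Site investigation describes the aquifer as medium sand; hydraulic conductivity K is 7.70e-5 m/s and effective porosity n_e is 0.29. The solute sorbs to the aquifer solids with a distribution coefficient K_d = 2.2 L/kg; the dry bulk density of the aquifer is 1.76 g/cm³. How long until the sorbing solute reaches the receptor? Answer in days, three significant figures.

Hydraulic gradient i = (217.12 − 213.72) / 309 = 3.40 / 309 = 0.01100
K = 7.70e-5 m/s × 86400 s/d = 6.653 m/d
q = Ki = 6.653 × 0.01100 = 0.07320 m/d
Seepage velocity v = q / n = 0.07320 / 0.29 = 0.2524 m/d
Retardation R = 1 + ρ_b·K_d/n = 1 + 1.76×2.2/0.29 = 14.35
Contaminant velocity v_c = v/R = 0.2524/14.35 = 0.01759 m/d
t = L/v_c = 329/0.01759 = 18710 d

18700 days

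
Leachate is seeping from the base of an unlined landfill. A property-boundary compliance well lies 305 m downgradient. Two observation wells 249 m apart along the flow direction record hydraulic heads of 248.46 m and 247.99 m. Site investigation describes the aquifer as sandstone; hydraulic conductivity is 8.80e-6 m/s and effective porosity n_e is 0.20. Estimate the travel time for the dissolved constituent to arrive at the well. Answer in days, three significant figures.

42500 days

Hydraulic gradient i = (248.46 − 247.99) / 249 = 0.47 / 249 = 0.001888
K = 8.80e-6 m/s × 86400 s/d = 0.7603 m/d
Darcy flux q = K·i = 0.7603 × 0.001888 = 0.001435 m/d
v = Ki/n = 0.7603·0.001888/0.20 = 0.007176 m/d
t = L / v = 305 / 0.007176 = 42500 d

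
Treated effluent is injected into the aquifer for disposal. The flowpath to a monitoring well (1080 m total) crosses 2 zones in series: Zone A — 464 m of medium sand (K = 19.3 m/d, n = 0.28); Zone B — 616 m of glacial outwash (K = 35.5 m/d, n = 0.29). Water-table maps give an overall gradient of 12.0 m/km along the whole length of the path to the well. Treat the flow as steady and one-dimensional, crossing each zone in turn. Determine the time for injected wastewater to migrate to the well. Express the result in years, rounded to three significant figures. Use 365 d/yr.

Steady 1-D flow in series ⇒ the Darcy flux q is identical in every zone and the zone head losses add (resistances L/K in series).
Σ(L/K) = 464/19.3 + 616/35.5 = 24.04 + 17.35 = 41.39 d
K_eq = L_total / Σ(L/K) = 1080 / 41.39 = 26.09 m/d
q = K_eq · i = 26.09 × 0.012 = 0.3131 m/d (same in every zone)
Zone A: v = q/n = 0.3131/0.28 = 1.118 m/d → t_A = 464/1.118 = 415.0 d
Zone B: v = q/n = 0.3131/0.29 = 1.080 m/d → t_B = 616/1.080 = 570.6 d
Total t = 415.0 + 570.6 = 985.5 d
   = 985.5 / 365 = 2.70 yr

2.70 years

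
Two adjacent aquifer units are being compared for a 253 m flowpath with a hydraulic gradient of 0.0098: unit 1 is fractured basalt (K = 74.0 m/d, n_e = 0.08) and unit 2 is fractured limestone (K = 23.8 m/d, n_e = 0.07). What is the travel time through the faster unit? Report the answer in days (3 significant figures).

Unit 1 (fractured basalt): v = 74.0×0.0098/0.08 = 9.065 m/d, t = 253/9.065 = 27.91 d
Unit 2 (fractured limestone): v = 23.8×0.0098/0.07 = 3.332 m/d, t = 253/3.332 = 75.93 d
Faster unit: t = 27.9 d

27.9 days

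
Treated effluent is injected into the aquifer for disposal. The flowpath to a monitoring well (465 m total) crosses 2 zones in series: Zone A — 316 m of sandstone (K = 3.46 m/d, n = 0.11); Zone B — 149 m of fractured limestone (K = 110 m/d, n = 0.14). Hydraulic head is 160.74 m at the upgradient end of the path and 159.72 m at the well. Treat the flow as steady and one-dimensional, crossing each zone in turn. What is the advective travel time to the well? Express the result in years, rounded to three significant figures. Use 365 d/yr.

Total head drop ΔH = 160.74 − 159.72 = 1.02 m
Steady 1-D flow in series ⇒ the Darcy flux q is identical in every zone and the zone head losses add (resistances L/K in series).
Σ(L/K) = 316/3.46 + 149/110 = 91.33 + 1.355 = 92.68 d
q = ΔH / Σ(L/K) = 1.02 / 92.68 = 0.01101 m/d (same in every zone)
Zone A: v = q/n = 0.01101/0.11 = 0.1000 m/d → t_A = 316/0.1000 = 3159 d
Zone B: v = q/n = 0.01101/0.14 = 0.07861 m/d → t_B = 149/0.07861 = 1895 d
Total t = 3159 + 1895 = 5054 d
   = 5054 / 365 = 13.8 yr

13.8 years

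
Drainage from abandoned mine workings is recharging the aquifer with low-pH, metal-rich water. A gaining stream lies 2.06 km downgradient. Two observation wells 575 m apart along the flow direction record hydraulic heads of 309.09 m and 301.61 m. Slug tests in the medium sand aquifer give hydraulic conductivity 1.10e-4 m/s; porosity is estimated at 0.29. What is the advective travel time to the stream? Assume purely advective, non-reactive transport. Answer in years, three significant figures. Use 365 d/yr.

Hydraulic gradient i = (309.09 − 301.61) / 575 = 7.48 / 575 = 0.01301
K = 1.10e-4 m/s × 86400 s/d = 9.504 m/d
q = Ki = 9.504 × 0.01301 = 0.1236 m/d
Average linear velocity = 0.1236 / 0.29 = 0.4263 m/d
L = 2.06 km = 2060 m
t = L / v = 2060 / 0.4263 = 4832 d
   = 4832 / 365 = 13.2 yr

13.2 years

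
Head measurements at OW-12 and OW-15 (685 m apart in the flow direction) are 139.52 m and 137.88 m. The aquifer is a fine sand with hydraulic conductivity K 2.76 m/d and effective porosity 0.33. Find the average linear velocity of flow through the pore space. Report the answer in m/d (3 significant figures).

Hydraulic gradient i = (139.52 − 137.88) / 685 = 1.64 / 685 = 0.002394
Specific discharge q = 2.76 × 0.002394 = 0.006608 m/d
v_s = q/n_e = 0.006608/0.33 = 0.02002 m/d

0.0200 m/d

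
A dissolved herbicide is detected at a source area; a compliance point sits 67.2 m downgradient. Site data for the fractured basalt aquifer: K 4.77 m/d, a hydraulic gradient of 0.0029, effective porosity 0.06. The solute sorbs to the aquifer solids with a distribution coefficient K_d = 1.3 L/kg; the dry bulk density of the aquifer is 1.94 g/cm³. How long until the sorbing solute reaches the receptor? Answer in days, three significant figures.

Darcy flux q = K·i = 4.77 × 0.0029 = 0.01383 m/d
Seepage velocity v = q / n = 0.01383 / 0.06 = 0.2305 m/d
Retardation R = 1 + ρ_b·K_d/n = 1 + 1.94×1.3/0.06 = 43.03
Contaminant velocity v_c = v/R = 0.2305/43.03 = 0.005357 m/d
t = L/v_c = 67.2/0.005357 = 12540 d

12500 days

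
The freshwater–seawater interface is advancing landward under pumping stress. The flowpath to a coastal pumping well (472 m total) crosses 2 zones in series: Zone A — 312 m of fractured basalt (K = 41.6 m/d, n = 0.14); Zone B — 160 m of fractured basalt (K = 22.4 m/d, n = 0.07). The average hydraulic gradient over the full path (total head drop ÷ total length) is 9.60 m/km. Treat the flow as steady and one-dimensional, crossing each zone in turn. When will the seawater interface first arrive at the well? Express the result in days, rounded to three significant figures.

177 days

Steady 1-D flow in series ⇒ the Darcy flux q is identical in every zone and the zone head losses add (resistances L/K in series).
Σ(L/K) = 312/41.6 + 160/22.4 = 7.500 + 7.143 = 14.64 d
K_eq = L_total / Σ(L/K) = 472 / 14.64 = 32.23 m/d
q = K_eq · i = 32.23 × 0.0096 = 0.3094 m/d (same in every zone)
Zone A: v = q/n = 0.3094/0.14 = 2.210 m/d → t_A = 312/2.210 = 141.2 d
Zone B: v = q/n = 0.3094/0.07 = 4.421 m/d → t_B = 160/4.421 = 36.19 d
Total t = 141.2 + 36.19 = 177.3 d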